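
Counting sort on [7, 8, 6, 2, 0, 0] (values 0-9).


Input: [7, 8, 6, 2, 0, 0]
Counts: [2, 0, 1, 0, 0, 0, 1, 1, 1, 0]

Sorted: [0, 0, 2, 6, 7, 8]


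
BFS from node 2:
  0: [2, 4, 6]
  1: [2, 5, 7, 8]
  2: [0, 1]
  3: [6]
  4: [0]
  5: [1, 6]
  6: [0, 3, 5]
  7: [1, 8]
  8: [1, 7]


Visit 2, enqueue [0, 1]
Visit 0, enqueue [4, 6]
Visit 1, enqueue [5, 7, 8]
Visit 4, enqueue []
Visit 6, enqueue [3]
Visit 5, enqueue []
Visit 7, enqueue []
Visit 8, enqueue []
Visit 3, enqueue []

BFS order: [2, 0, 1, 4, 6, 5, 7, 8, 3]


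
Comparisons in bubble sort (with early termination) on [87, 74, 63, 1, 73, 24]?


Algorithm: bubble sort (with early termination)
Input: [87, 74, 63, 1, 73, 24]
Sorted: [1, 24, 63, 73, 74, 87]

15


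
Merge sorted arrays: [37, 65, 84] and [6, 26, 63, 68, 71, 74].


Take 6 from B
Take 26 from B
Take 37 from A
Take 63 from B
Take 65 from A
Take 68 from B
Take 71 from B
Take 74 from B

Merged: [6, 26, 37, 63, 65, 68, 71, 74, 84]


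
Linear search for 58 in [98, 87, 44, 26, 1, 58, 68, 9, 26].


i=0: 98!=58
i=1: 87!=58
i=2: 44!=58
i=3: 26!=58
i=4: 1!=58
i=5: 58==58 found!

Found at 5, 6 comps


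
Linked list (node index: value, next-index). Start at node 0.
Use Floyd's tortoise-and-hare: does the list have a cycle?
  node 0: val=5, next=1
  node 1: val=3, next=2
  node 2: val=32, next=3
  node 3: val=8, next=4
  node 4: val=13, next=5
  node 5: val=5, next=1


Floyd's tortoise (slow, +1) and hare (fast, +2):
  init: slow=0, fast=0
  step 1: slow=1, fast=2
  step 2: slow=2, fast=4
  step 3: slow=3, fast=1
  step 4: slow=4, fast=3
  step 5: slow=5, fast=5
  slow == fast at node 5: cycle detected

Cycle: yes


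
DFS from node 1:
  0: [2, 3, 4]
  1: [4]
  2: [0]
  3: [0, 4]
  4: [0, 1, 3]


Visit 1, push [4]
Visit 4, push [3, 0]
Visit 0, push [3, 2]
Visit 2, push []
Visit 3, push []

DFS order: [1, 4, 0, 2, 3]


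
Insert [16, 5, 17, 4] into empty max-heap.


Insert 16: [16]
Insert 5: [16, 5]
Insert 17: [17, 5, 16]
Insert 4: [17, 5, 16, 4]

Final heap: [17, 5, 16, 4]


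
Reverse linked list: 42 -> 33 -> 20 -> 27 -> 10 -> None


Step 1: curr=42, set curr.next=prev(None) | reversed so far: 42
Step 2: curr=33, set curr.next=prev(42) | reversed so far: 33 -> 42
Step 3: curr=20, set curr.next=prev(33) | reversed so far: 20 -> 33 -> 42
Step 4: curr=27, set curr.next=prev(20) | reversed so far: 27 -> 20 -> 33 -> 42
Step 5: curr=10, set curr.next=prev(27) | reversed so far: 10 -> 27 -> 20 -> 33 -> 42

10 -> 27 -> 20 -> 33 -> 42 -> None


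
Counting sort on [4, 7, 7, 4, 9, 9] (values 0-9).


Input: [4, 7, 7, 4, 9, 9]
Counts: [0, 0, 0, 0, 2, 0, 0, 2, 0, 2]

Sorted: [4, 4, 7, 7, 9, 9]


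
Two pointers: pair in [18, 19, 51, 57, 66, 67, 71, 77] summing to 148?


lo=0(18)+hi=7(77)=95
lo=1(19)+hi=7(77)=96
lo=2(51)+hi=7(77)=128
lo=3(57)+hi=7(77)=134
lo=4(66)+hi=7(77)=143
lo=5(67)+hi=7(77)=144
lo=6(71)+hi=7(77)=148

Yes: 71+77=148


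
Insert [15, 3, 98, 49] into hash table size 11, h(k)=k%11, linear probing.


Insert 15: h=4 -> slot 4
Insert 3: h=3 -> slot 3
Insert 98: h=10 -> slot 10
Insert 49: h=5 -> slot 5

Table: [None, None, None, 3, 15, 49, None, None, None, None, 98]


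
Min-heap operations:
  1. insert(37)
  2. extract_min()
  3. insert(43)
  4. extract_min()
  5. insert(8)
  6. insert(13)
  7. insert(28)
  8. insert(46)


insert(37) -> [37]
extract_min()->37, []
insert(43) -> [43]
extract_min()->43, []
insert(8) -> [8]
insert(13) -> [8, 13]
insert(28) -> [8, 13, 28]
insert(46) -> [8, 13, 28, 46]

Final heap: [8, 13, 28, 46]


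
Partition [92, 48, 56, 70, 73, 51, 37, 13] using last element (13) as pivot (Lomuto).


Pivot: 13
Place pivot at 0: [13, 48, 56, 70, 73, 51, 37, 92]

Partitioned: [13, 48, 56, 70, 73, 51, 37, 92]


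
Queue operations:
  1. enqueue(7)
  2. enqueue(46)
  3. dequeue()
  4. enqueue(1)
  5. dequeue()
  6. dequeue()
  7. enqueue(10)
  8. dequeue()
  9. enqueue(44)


enqueue(7) -> [7]
enqueue(46) -> [7, 46]
dequeue()->7, [46]
enqueue(1) -> [46, 1]
dequeue()->46, [1]
dequeue()->1, []
enqueue(10) -> [10]
dequeue()->10, []
enqueue(44) -> [44]

Final queue: [44]


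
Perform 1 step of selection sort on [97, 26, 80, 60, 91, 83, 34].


Initial: [97, 26, 80, 60, 91, 83, 34]
Step 1: min=26 at 1
  Swap: [26, 97, 80, 60, 91, 83, 34]

After 1 step: [26, 97, 80, 60, 91, 83, 34]


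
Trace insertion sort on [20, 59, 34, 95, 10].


Initial: [20, 59, 34, 95, 10]
Insert 59: [20, 59, 34, 95, 10]
Insert 34: [20, 34, 59, 95, 10]
Insert 95: [20, 34, 59, 95, 10]
Insert 10: [10, 20, 34, 59, 95]

Sorted: [10, 20, 34, 59, 95]


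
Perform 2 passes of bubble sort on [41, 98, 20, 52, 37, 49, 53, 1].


Initial: [41, 98, 20, 52, 37, 49, 53, 1]
Pass 1: [41, 20, 52, 37, 49, 53, 1, 98] (6 swaps)
Pass 2: [20, 41, 37, 49, 52, 1, 53, 98] (4 swaps)

After 2 passes: [20, 41, 37, 49, 52, 1, 53, 98]


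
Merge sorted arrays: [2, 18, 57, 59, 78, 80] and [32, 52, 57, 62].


Take 2 from A
Take 18 from A
Take 32 from B
Take 52 from B
Take 57 from A
Take 57 from B
Take 59 from A
Take 62 from B

Merged: [2, 18, 32, 52, 57, 57, 59, 62, 78, 80]


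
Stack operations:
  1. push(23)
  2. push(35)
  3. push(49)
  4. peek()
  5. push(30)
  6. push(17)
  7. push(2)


push(23) -> [23]
push(35) -> [23, 35]
push(49) -> [23, 35, 49]
peek()->49
push(30) -> [23, 35, 49, 30]
push(17) -> [23, 35, 49, 30, 17]
push(2) -> [23, 35, 49, 30, 17, 2]

Final stack: [23, 35, 49, 30, 17, 2]


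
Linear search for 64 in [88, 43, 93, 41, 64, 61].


i=0: 88!=64
i=1: 43!=64
i=2: 93!=64
i=3: 41!=64
i=4: 64==64 found!

Found at 4, 5 comps


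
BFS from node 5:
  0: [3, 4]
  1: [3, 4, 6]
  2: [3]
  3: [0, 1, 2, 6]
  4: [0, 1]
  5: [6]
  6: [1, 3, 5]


Visit 5, enqueue [6]
Visit 6, enqueue [1, 3]
Visit 1, enqueue [4]
Visit 3, enqueue [0, 2]
Visit 4, enqueue []
Visit 0, enqueue []
Visit 2, enqueue []

BFS order: [5, 6, 1, 3, 4, 0, 2]


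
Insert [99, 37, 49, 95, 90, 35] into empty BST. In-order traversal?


Insert 99: root
Insert 37: L from 99
Insert 49: L from 99 -> R from 37
Insert 95: L from 99 -> R from 37 -> R from 49
Insert 90: L from 99 -> R from 37 -> R from 49 -> L from 95
Insert 35: L from 99 -> L from 37

In-order: [35, 37, 49, 90, 95, 99]


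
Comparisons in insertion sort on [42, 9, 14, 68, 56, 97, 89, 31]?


Algorithm: insertion sort
Input: [42, 9, 14, 68, 56, 97, 89, 31]
Sorted: [9, 14, 31, 42, 56, 68, 89, 97]

15


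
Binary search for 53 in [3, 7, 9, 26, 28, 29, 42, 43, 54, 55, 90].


Step 1: lo=0, hi=10, mid=5, val=29
Step 2: lo=6, hi=10, mid=8, val=54
Step 3: lo=6, hi=7, mid=6, val=42
Step 4: lo=7, hi=7, mid=7, val=43

Not found


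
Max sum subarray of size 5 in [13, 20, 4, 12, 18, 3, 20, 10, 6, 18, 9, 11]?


[0:5]: 67
[1:6]: 57
[2:7]: 57
[3:8]: 63
[4:9]: 57
[5:10]: 57
[6:11]: 63
[7:12]: 54

Max: 67 at [0:5]


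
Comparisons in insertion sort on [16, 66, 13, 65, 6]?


Algorithm: insertion sort
Input: [16, 66, 13, 65, 6]
Sorted: [6, 13, 16, 65, 66]

9


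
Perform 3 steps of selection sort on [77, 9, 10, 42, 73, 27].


Initial: [77, 9, 10, 42, 73, 27]
Step 1: min=9 at 1
  Swap: [9, 77, 10, 42, 73, 27]
Step 2: min=10 at 2
  Swap: [9, 10, 77, 42, 73, 27]
Step 3: min=27 at 5
  Swap: [9, 10, 27, 42, 73, 77]

After 3 steps: [9, 10, 27, 42, 73, 77]


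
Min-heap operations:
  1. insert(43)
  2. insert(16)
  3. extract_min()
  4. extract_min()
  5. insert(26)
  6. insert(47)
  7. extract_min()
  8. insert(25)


insert(43) -> [43]
insert(16) -> [16, 43]
extract_min()->16, [43]
extract_min()->43, []
insert(26) -> [26]
insert(47) -> [26, 47]
extract_min()->26, [47]
insert(25) -> [25, 47]

Final heap: [25, 47]


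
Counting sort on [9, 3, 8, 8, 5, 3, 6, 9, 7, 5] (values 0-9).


Input: [9, 3, 8, 8, 5, 3, 6, 9, 7, 5]
Counts: [0, 0, 0, 2, 0, 2, 1, 1, 2, 2]

Sorted: [3, 3, 5, 5, 6, 7, 8, 8, 9, 9]


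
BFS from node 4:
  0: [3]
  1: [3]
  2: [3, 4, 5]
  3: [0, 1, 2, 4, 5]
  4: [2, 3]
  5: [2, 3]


Visit 4, enqueue [2, 3]
Visit 2, enqueue [5]
Visit 3, enqueue [0, 1]
Visit 5, enqueue []
Visit 0, enqueue []
Visit 1, enqueue []

BFS order: [4, 2, 3, 5, 0, 1]


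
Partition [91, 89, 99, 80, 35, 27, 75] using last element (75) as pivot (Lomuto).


Pivot: 75
  35 <= 75: swap -> [35, 89, 99, 80, 91, 27, 75]
  27 <= 75: swap -> [35, 27, 99, 80, 91, 89, 75]
Place pivot at 2: [35, 27, 75, 80, 91, 89, 99]

Partitioned: [35, 27, 75, 80, 91, 89, 99]


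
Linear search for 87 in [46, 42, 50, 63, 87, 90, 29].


i=0: 46!=87
i=1: 42!=87
i=2: 50!=87
i=3: 63!=87
i=4: 87==87 found!

Found at 4, 5 comps


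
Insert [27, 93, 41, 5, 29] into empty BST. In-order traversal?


Insert 27: root
Insert 93: R from 27
Insert 41: R from 27 -> L from 93
Insert 5: L from 27
Insert 29: R from 27 -> L from 93 -> L from 41

In-order: [5, 27, 29, 41, 93]


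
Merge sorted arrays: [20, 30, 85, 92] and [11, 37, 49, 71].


Take 11 from B
Take 20 from A
Take 30 from A
Take 37 from B
Take 49 from B
Take 71 from B

Merged: [11, 20, 30, 37, 49, 71, 85, 92]


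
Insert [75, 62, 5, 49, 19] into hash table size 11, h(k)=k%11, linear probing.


Insert 75: h=9 -> slot 9
Insert 62: h=7 -> slot 7
Insert 5: h=5 -> slot 5
Insert 49: h=5, 1 probes -> slot 6
Insert 19: h=8 -> slot 8

Table: [None, None, None, None, None, 5, 49, 62, 19, 75, None]


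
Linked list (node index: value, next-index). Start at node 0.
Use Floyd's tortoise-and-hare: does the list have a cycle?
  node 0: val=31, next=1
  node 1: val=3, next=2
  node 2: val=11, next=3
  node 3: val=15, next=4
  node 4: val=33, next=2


Floyd's tortoise (slow, +1) and hare (fast, +2):
  init: slow=0, fast=0
  step 1: slow=1, fast=2
  step 2: slow=2, fast=4
  step 3: slow=3, fast=3
  slow == fast at node 3: cycle detected

Cycle: yes


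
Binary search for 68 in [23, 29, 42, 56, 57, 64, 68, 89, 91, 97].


Step 1: lo=0, hi=9, mid=4, val=57
Step 2: lo=5, hi=9, mid=7, val=89
Step 3: lo=5, hi=6, mid=5, val=64
Step 4: lo=6, hi=6, mid=6, val=68

Found at index 6


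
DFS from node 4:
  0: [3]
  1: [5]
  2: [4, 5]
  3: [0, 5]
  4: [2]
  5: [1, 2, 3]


Visit 4, push [2]
Visit 2, push [5]
Visit 5, push [3, 1]
Visit 1, push []
Visit 3, push [0]
Visit 0, push []

DFS order: [4, 2, 5, 1, 3, 0]


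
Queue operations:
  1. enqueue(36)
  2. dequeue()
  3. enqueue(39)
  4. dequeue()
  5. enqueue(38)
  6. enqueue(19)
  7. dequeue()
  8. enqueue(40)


enqueue(36) -> [36]
dequeue()->36, []
enqueue(39) -> [39]
dequeue()->39, []
enqueue(38) -> [38]
enqueue(19) -> [38, 19]
dequeue()->38, [19]
enqueue(40) -> [19, 40]

Final queue: [19, 40]


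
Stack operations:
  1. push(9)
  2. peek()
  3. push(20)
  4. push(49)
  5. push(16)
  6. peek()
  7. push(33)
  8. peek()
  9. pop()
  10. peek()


push(9) -> [9]
peek()->9
push(20) -> [9, 20]
push(49) -> [9, 20, 49]
push(16) -> [9, 20, 49, 16]
peek()->16
push(33) -> [9, 20, 49, 16, 33]
peek()->33
pop()->33, [9, 20, 49, 16]
peek()->16

Final stack: [9, 20, 49, 16]


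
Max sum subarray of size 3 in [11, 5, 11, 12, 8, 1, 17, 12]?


[0:3]: 27
[1:4]: 28
[2:5]: 31
[3:6]: 21
[4:7]: 26
[5:8]: 30

Max: 31 at [2:5]


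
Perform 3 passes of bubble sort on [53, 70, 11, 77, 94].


Initial: [53, 70, 11, 77, 94]
Pass 1: [53, 11, 70, 77, 94] (1 swaps)
Pass 2: [11, 53, 70, 77, 94] (1 swaps)
Pass 3: [11, 53, 70, 77, 94] (0 swaps)

After 3 passes: [11, 53, 70, 77, 94]


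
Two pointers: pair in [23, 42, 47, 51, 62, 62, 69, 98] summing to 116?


lo=0(23)+hi=7(98)=121
lo=0(23)+hi=6(69)=92
lo=1(42)+hi=6(69)=111
lo=2(47)+hi=6(69)=116

Yes: 47+69=116


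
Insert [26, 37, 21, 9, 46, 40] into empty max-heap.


Insert 26: [26]
Insert 37: [37, 26]
Insert 21: [37, 26, 21]
Insert 9: [37, 26, 21, 9]
Insert 46: [46, 37, 21, 9, 26]
Insert 40: [46, 37, 40, 9, 26, 21]

Final heap: [46, 37, 40, 9, 26, 21]


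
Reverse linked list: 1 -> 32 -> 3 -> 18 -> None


Step 1: curr=1, set curr.next=prev(None) | reversed so far: 1
Step 2: curr=32, set curr.next=prev(1) | reversed so far: 32 -> 1
Step 3: curr=3, set curr.next=prev(32) | reversed so far: 3 -> 32 -> 1
Step 4: curr=18, set curr.next=prev(3) | reversed so far: 18 -> 3 -> 32 -> 1

18 -> 3 -> 32 -> 1 -> None


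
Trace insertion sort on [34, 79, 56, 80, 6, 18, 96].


Initial: [34, 79, 56, 80, 6, 18, 96]
Insert 79: [34, 79, 56, 80, 6, 18, 96]
Insert 56: [34, 56, 79, 80, 6, 18, 96]
Insert 80: [34, 56, 79, 80, 6, 18, 96]
Insert 6: [6, 34, 56, 79, 80, 18, 96]
Insert 18: [6, 18, 34, 56, 79, 80, 96]
Insert 96: [6, 18, 34, 56, 79, 80, 96]

Sorted: [6, 18, 34, 56, 79, 80, 96]


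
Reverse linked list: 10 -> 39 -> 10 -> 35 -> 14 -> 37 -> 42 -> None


Step 1: curr=10, set curr.next=prev(None) | reversed so far: 10
Step 2: curr=39, set curr.next=prev(10) | reversed so far: 39 -> 10
Step 3: curr=10, set curr.next=prev(39) | reversed so far: 10 -> 39 -> 10
Step 4: curr=35, set curr.next=prev(10) | reversed so far: 35 -> 10 -> 39 -> 10
Step 5: curr=14, set curr.next=prev(35) | reversed so far: 14 -> 35 -> 10 -> 39 -> 10
Step 6: curr=37, set curr.next=prev(14) | reversed so far: 37 -> 14 -> 35 -> 10 -> 39 -> 10
Step 7: curr=42, set curr.next=prev(37) | reversed so far: 42 -> 37 -> 14 -> 35 -> 10 -> 39 -> 10

42 -> 37 -> 14 -> 35 -> 10 -> 39 -> 10 -> None


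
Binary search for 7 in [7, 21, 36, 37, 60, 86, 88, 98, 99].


Step 1: lo=0, hi=8, mid=4, val=60
Step 2: lo=0, hi=3, mid=1, val=21
Step 3: lo=0, hi=0, mid=0, val=7

Found at index 0


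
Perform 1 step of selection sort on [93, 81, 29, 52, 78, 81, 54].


Initial: [93, 81, 29, 52, 78, 81, 54]
Step 1: min=29 at 2
  Swap: [29, 81, 93, 52, 78, 81, 54]

After 1 step: [29, 81, 93, 52, 78, 81, 54]


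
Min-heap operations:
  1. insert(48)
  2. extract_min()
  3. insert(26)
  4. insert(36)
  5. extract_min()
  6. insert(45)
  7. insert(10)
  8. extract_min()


insert(48) -> [48]
extract_min()->48, []
insert(26) -> [26]
insert(36) -> [26, 36]
extract_min()->26, [36]
insert(45) -> [36, 45]
insert(10) -> [10, 45, 36]
extract_min()->10, [36, 45]

Final heap: [36, 45]


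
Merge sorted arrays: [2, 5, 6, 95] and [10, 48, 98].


Take 2 from A
Take 5 from A
Take 6 from A
Take 10 from B
Take 48 from B
Take 95 from A

Merged: [2, 5, 6, 10, 48, 95, 98]


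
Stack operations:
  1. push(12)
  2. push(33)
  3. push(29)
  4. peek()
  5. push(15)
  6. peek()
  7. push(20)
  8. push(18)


push(12) -> [12]
push(33) -> [12, 33]
push(29) -> [12, 33, 29]
peek()->29
push(15) -> [12, 33, 29, 15]
peek()->15
push(20) -> [12, 33, 29, 15, 20]
push(18) -> [12, 33, 29, 15, 20, 18]

Final stack: [12, 33, 29, 15, 20, 18]


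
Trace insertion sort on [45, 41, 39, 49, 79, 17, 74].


Initial: [45, 41, 39, 49, 79, 17, 74]
Insert 41: [41, 45, 39, 49, 79, 17, 74]
Insert 39: [39, 41, 45, 49, 79, 17, 74]
Insert 49: [39, 41, 45, 49, 79, 17, 74]
Insert 79: [39, 41, 45, 49, 79, 17, 74]
Insert 17: [17, 39, 41, 45, 49, 79, 74]
Insert 74: [17, 39, 41, 45, 49, 74, 79]

Sorted: [17, 39, 41, 45, 49, 74, 79]


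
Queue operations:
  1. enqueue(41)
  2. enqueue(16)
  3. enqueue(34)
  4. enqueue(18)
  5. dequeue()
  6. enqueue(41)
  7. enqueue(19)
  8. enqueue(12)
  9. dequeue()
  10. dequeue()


enqueue(41) -> [41]
enqueue(16) -> [41, 16]
enqueue(34) -> [41, 16, 34]
enqueue(18) -> [41, 16, 34, 18]
dequeue()->41, [16, 34, 18]
enqueue(41) -> [16, 34, 18, 41]
enqueue(19) -> [16, 34, 18, 41, 19]
enqueue(12) -> [16, 34, 18, 41, 19, 12]
dequeue()->16, [34, 18, 41, 19, 12]
dequeue()->34, [18, 41, 19, 12]

Final queue: [18, 41, 19, 12]


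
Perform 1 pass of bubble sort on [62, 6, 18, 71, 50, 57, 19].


Initial: [62, 6, 18, 71, 50, 57, 19]
Pass 1: [6, 18, 62, 50, 57, 19, 71] (5 swaps)

After 1 pass: [6, 18, 62, 50, 57, 19, 71]


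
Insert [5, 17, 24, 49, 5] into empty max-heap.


Insert 5: [5]
Insert 17: [17, 5]
Insert 24: [24, 5, 17]
Insert 49: [49, 24, 17, 5]
Insert 5: [49, 24, 17, 5, 5]

Final heap: [49, 24, 17, 5, 5]


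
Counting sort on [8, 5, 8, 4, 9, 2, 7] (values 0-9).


Input: [8, 5, 8, 4, 9, 2, 7]
Counts: [0, 0, 1, 0, 1, 1, 0, 1, 2, 1]

Sorted: [2, 4, 5, 7, 8, 8, 9]


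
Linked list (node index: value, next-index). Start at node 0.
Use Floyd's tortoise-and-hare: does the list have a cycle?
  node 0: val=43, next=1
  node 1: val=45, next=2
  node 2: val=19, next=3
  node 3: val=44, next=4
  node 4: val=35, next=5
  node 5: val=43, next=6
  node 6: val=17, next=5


Floyd's tortoise (slow, +1) and hare (fast, +2):
  init: slow=0, fast=0
  step 1: slow=1, fast=2
  step 2: slow=2, fast=4
  step 3: slow=3, fast=6
  step 4: slow=4, fast=6
  step 5: slow=5, fast=6
  step 6: slow=6, fast=6
  slow == fast at node 6: cycle detected

Cycle: yes


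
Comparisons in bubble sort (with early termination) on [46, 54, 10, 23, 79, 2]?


Algorithm: bubble sort (with early termination)
Input: [46, 54, 10, 23, 79, 2]
Sorted: [2, 10, 23, 46, 54, 79]

15


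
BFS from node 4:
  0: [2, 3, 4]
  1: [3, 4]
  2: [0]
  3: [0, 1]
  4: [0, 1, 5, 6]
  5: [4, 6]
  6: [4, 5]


Visit 4, enqueue [0, 1, 5, 6]
Visit 0, enqueue [2, 3]
Visit 1, enqueue []
Visit 5, enqueue []
Visit 6, enqueue []
Visit 2, enqueue []
Visit 3, enqueue []

BFS order: [4, 0, 1, 5, 6, 2, 3]


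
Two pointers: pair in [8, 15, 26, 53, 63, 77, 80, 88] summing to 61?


lo=0(8)+hi=7(88)=96
lo=0(8)+hi=6(80)=88
lo=0(8)+hi=5(77)=85
lo=0(8)+hi=4(63)=71
lo=0(8)+hi=3(53)=61

Yes: 8+53=61


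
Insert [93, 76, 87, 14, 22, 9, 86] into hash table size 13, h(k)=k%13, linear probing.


Insert 93: h=2 -> slot 2
Insert 76: h=11 -> slot 11
Insert 87: h=9 -> slot 9
Insert 14: h=1 -> slot 1
Insert 22: h=9, 1 probes -> slot 10
Insert 9: h=9, 3 probes -> slot 12
Insert 86: h=8 -> slot 8

Table: [None, 14, 93, None, None, None, None, None, 86, 87, 22, 76, 9]


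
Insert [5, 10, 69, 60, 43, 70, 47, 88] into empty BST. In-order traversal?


Insert 5: root
Insert 10: R from 5
Insert 69: R from 5 -> R from 10
Insert 60: R from 5 -> R from 10 -> L from 69
Insert 43: R from 5 -> R from 10 -> L from 69 -> L from 60
Insert 70: R from 5 -> R from 10 -> R from 69
Insert 47: R from 5 -> R from 10 -> L from 69 -> L from 60 -> R from 43
Insert 88: R from 5 -> R from 10 -> R from 69 -> R from 70

In-order: [5, 10, 43, 47, 60, 69, 70, 88]


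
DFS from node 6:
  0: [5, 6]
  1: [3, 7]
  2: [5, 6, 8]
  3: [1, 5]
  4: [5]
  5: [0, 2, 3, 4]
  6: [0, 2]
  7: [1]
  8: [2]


Visit 6, push [2, 0]
Visit 0, push [5]
Visit 5, push [4, 3, 2]
Visit 2, push [8]
Visit 8, push []
Visit 3, push [1]
Visit 1, push [7]
Visit 7, push []
Visit 4, push []

DFS order: [6, 0, 5, 2, 8, 3, 1, 7, 4]


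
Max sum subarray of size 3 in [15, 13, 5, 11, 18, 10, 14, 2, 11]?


[0:3]: 33
[1:4]: 29
[2:5]: 34
[3:6]: 39
[4:7]: 42
[5:8]: 26
[6:9]: 27

Max: 42 at [4:7]


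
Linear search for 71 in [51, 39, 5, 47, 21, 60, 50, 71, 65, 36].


i=0: 51!=71
i=1: 39!=71
i=2: 5!=71
i=3: 47!=71
i=4: 21!=71
i=5: 60!=71
i=6: 50!=71
i=7: 71==71 found!

Found at 7, 8 comps


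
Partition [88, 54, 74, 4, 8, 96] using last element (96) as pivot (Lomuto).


Pivot: 96
  88 <= 96: advance i (no swap)
  54 <= 96: advance i (no swap)
  74 <= 96: advance i (no swap)
  4 <= 96: advance i (no swap)
  8 <= 96: advance i (no swap)
Place pivot at 5: [88, 54, 74, 4, 8, 96]

Partitioned: [88, 54, 74, 4, 8, 96]


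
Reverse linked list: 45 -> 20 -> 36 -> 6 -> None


Step 1: curr=45, set curr.next=prev(None) | reversed so far: 45
Step 2: curr=20, set curr.next=prev(45) | reversed so far: 20 -> 45
Step 3: curr=36, set curr.next=prev(20) | reversed so far: 36 -> 20 -> 45
Step 4: curr=6, set curr.next=prev(36) | reversed so far: 6 -> 36 -> 20 -> 45

6 -> 36 -> 20 -> 45 -> None


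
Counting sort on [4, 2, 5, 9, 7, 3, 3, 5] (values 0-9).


Input: [4, 2, 5, 9, 7, 3, 3, 5]
Counts: [0, 0, 1, 2, 1, 2, 0, 1, 0, 1]

Sorted: [2, 3, 3, 4, 5, 5, 7, 9]


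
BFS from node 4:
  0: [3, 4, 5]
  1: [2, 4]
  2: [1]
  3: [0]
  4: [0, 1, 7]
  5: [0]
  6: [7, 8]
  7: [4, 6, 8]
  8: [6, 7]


Visit 4, enqueue [0, 1, 7]
Visit 0, enqueue [3, 5]
Visit 1, enqueue [2]
Visit 7, enqueue [6, 8]
Visit 3, enqueue []
Visit 5, enqueue []
Visit 2, enqueue []
Visit 6, enqueue []
Visit 8, enqueue []

BFS order: [4, 0, 1, 7, 3, 5, 2, 6, 8]


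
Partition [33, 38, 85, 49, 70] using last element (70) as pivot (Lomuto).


Pivot: 70
  33 <= 70: advance i (no swap)
  38 <= 70: advance i (no swap)
  49 <= 70: swap -> [33, 38, 49, 85, 70]
Place pivot at 3: [33, 38, 49, 70, 85]

Partitioned: [33, 38, 49, 70, 85]


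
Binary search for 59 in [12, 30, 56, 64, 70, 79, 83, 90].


Step 1: lo=0, hi=7, mid=3, val=64
Step 2: lo=0, hi=2, mid=1, val=30
Step 3: lo=2, hi=2, mid=2, val=56

Not found


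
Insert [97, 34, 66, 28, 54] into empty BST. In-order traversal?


Insert 97: root
Insert 34: L from 97
Insert 66: L from 97 -> R from 34
Insert 28: L from 97 -> L from 34
Insert 54: L from 97 -> R from 34 -> L from 66

In-order: [28, 34, 54, 66, 97]


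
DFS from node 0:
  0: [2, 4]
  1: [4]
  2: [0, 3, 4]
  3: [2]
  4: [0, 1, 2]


Visit 0, push [4, 2]
Visit 2, push [4, 3]
Visit 3, push []
Visit 4, push [1]
Visit 1, push []

DFS order: [0, 2, 3, 4, 1]


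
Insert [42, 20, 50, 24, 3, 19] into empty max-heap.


Insert 42: [42]
Insert 20: [42, 20]
Insert 50: [50, 20, 42]
Insert 24: [50, 24, 42, 20]
Insert 3: [50, 24, 42, 20, 3]
Insert 19: [50, 24, 42, 20, 3, 19]

Final heap: [50, 24, 42, 20, 3, 19]


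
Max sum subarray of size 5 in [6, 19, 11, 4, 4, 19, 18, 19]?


[0:5]: 44
[1:6]: 57
[2:7]: 56
[3:8]: 64

Max: 64 at [3:8]


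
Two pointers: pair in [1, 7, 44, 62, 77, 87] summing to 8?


lo=0(1)+hi=5(87)=88
lo=0(1)+hi=4(77)=78
lo=0(1)+hi=3(62)=63
lo=0(1)+hi=2(44)=45
lo=0(1)+hi=1(7)=8

Yes: 1+7=8


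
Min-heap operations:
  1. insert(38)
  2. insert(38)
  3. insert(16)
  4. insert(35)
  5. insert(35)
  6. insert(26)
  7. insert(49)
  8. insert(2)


insert(38) -> [38]
insert(38) -> [38, 38]
insert(16) -> [16, 38, 38]
insert(35) -> [16, 35, 38, 38]
insert(35) -> [16, 35, 38, 38, 35]
insert(26) -> [16, 35, 26, 38, 35, 38]
insert(49) -> [16, 35, 26, 38, 35, 38, 49]
insert(2) -> [2, 16, 26, 35, 35, 38, 49, 38]

Final heap: [2, 16, 26, 35, 35, 38, 49, 38]


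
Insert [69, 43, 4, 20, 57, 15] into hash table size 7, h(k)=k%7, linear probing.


Insert 69: h=6 -> slot 6
Insert 43: h=1 -> slot 1
Insert 4: h=4 -> slot 4
Insert 20: h=6, 1 probes -> slot 0
Insert 57: h=1, 1 probes -> slot 2
Insert 15: h=1, 2 probes -> slot 3

Table: [20, 43, 57, 15, 4, None, 69]


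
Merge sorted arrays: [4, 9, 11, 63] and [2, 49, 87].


Take 2 from B
Take 4 from A
Take 9 from A
Take 11 from A
Take 49 from B
Take 63 from A

Merged: [2, 4, 9, 11, 49, 63, 87]


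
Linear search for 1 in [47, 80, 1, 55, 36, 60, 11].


i=0: 47!=1
i=1: 80!=1
i=2: 1==1 found!

Found at 2, 3 comps


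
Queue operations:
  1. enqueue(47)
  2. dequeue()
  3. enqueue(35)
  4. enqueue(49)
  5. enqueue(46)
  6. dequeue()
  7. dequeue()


enqueue(47) -> [47]
dequeue()->47, []
enqueue(35) -> [35]
enqueue(49) -> [35, 49]
enqueue(46) -> [35, 49, 46]
dequeue()->35, [49, 46]
dequeue()->49, [46]

Final queue: [46]


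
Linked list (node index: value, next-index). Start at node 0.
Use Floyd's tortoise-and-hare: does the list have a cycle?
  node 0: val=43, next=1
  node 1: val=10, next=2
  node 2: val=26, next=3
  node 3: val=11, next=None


Floyd's tortoise (slow, +1) and hare (fast, +2):
  init: slow=0, fast=0
  step 1: slow=1, fast=2
  step 2: fast 2->3->None, no cycle

Cycle: no


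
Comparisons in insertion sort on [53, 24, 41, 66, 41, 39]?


Algorithm: insertion sort
Input: [53, 24, 41, 66, 41, 39]
Sorted: [24, 39, 41, 41, 53, 66]

12


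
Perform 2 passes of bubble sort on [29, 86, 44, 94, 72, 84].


Initial: [29, 86, 44, 94, 72, 84]
Pass 1: [29, 44, 86, 72, 84, 94] (3 swaps)
Pass 2: [29, 44, 72, 84, 86, 94] (2 swaps)

After 2 passes: [29, 44, 72, 84, 86, 94]


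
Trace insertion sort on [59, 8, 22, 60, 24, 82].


Initial: [59, 8, 22, 60, 24, 82]
Insert 8: [8, 59, 22, 60, 24, 82]
Insert 22: [8, 22, 59, 60, 24, 82]
Insert 60: [8, 22, 59, 60, 24, 82]
Insert 24: [8, 22, 24, 59, 60, 82]
Insert 82: [8, 22, 24, 59, 60, 82]

Sorted: [8, 22, 24, 59, 60, 82]


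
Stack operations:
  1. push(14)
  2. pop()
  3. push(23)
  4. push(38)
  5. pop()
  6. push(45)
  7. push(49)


push(14) -> [14]
pop()->14, []
push(23) -> [23]
push(38) -> [23, 38]
pop()->38, [23]
push(45) -> [23, 45]
push(49) -> [23, 45, 49]

Final stack: [23, 45, 49]


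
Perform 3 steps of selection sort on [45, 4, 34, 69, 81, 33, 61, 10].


Initial: [45, 4, 34, 69, 81, 33, 61, 10]
Step 1: min=4 at 1
  Swap: [4, 45, 34, 69, 81, 33, 61, 10]
Step 2: min=10 at 7
  Swap: [4, 10, 34, 69, 81, 33, 61, 45]
Step 3: min=33 at 5
  Swap: [4, 10, 33, 69, 81, 34, 61, 45]

After 3 steps: [4, 10, 33, 69, 81, 34, 61, 45]


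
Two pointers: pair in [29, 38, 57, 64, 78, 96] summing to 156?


lo=0(29)+hi=5(96)=125
lo=1(38)+hi=5(96)=134
lo=2(57)+hi=5(96)=153
lo=3(64)+hi=5(96)=160
lo=3(64)+hi=4(78)=142

No pair found


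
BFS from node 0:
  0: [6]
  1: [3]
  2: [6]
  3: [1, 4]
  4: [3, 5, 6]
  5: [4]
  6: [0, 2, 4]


Visit 0, enqueue [6]
Visit 6, enqueue [2, 4]
Visit 2, enqueue []
Visit 4, enqueue [3, 5]
Visit 3, enqueue [1]
Visit 5, enqueue []
Visit 1, enqueue []

BFS order: [0, 6, 2, 4, 3, 5, 1]


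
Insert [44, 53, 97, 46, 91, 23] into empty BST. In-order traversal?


Insert 44: root
Insert 53: R from 44
Insert 97: R from 44 -> R from 53
Insert 46: R from 44 -> L from 53
Insert 91: R from 44 -> R from 53 -> L from 97
Insert 23: L from 44

In-order: [23, 44, 46, 53, 91, 97]


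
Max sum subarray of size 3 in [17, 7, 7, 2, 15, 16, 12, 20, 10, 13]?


[0:3]: 31
[1:4]: 16
[2:5]: 24
[3:6]: 33
[4:7]: 43
[5:8]: 48
[6:9]: 42
[7:10]: 43

Max: 48 at [5:8]


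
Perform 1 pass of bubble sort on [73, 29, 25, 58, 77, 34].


Initial: [73, 29, 25, 58, 77, 34]
Pass 1: [29, 25, 58, 73, 34, 77] (4 swaps)

After 1 pass: [29, 25, 58, 73, 34, 77]


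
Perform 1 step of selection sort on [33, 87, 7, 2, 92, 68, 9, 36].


Initial: [33, 87, 7, 2, 92, 68, 9, 36]
Step 1: min=2 at 3
  Swap: [2, 87, 7, 33, 92, 68, 9, 36]

After 1 step: [2, 87, 7, 33, 92, 68, 9, 36]


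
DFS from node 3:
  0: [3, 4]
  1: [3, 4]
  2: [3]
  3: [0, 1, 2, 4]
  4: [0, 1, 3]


Visit 3, push [4, 2, 1, 0]
Visit 0, push [4]
Visit 4, push [1]
Visit 1, push []
Visit 2, push []

DFS order: [3, 0, 4, 1, 2]


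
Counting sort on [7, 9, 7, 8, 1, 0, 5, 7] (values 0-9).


Input: [7, 9, 7, 8, 1, 0, 5, 7]
Counts: [1, 1, 0, 0, 0, 1, 0, 3, 1, 1]

Sorted: [0, 1, 5, 7, 7, 7, 8, 9]


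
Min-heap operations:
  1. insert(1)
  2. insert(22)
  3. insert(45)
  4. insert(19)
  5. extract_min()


insert(1) -> [1]
insert(22) -> [1, 22]
insert(45) -> [1, 22, 45]
insert(19) -> [1, 19, 45, 22]
extract_min()->1, [19, 22, 45]

Final heap: [19, 22, 45]


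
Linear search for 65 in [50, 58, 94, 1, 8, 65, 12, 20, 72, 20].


i=0: 50!=65
i=1: 58!=65
i=2: 94!=65
i=3: 1!=65
i=4: 8!=65
i=5: 65==65 found!

Found at 5, 6 comps


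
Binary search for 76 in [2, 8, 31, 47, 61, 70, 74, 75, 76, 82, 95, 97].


Step 1: lo=0, hi=11, mid=5, val=70
Step 2: lo=6, hi=11, mid=8, val=76

Found at index 8


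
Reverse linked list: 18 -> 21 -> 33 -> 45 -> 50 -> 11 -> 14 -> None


Step 1: curr=18, set curr.next=prev(None) | reversed so far: 18
Step 2: curr=21, set curr.next=prev(18) | reversed so far: 21 -> 18
Step 3: curr=33, set curr.next=prev(21) | reversed so far: 33 -> 21 -> 18
Step 4: curr=45, set curr.next=prev(33) | reversed so far: 45 -> 33 -> 21 -> 18
Step 5: curr=50, set curr.next=prev(45) | reversed so far: 50 -> 45 -> 33 -> 21 -> 18
Step 6: curr=11, set curr.next=prev(50) | reversed so far: 11 -> 50 -> 45 -> 33 -> 21 -> 18
Step 7: curr=14, set curr.next=prev(11) | reversed so far: 14 -> 11 -> 50 -> 45 -> 33 -> 21 -> 18

14 -> 11 -> 50 -> 45 -> 33 -> 21 -> 18 -> None


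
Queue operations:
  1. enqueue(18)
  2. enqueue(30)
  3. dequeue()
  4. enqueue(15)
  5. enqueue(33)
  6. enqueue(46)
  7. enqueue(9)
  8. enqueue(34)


enqueue(18) -> [18]
enqueue(30) -> [18, 30]
dequeue()->18, [30]
enqueue(15) -> [30, 15]
enqueue(33) -> [30, 15, 33]
enqueue(46) -> [30, 15, 33, 46]
enqueue(9) -> [30, 15, 33, 46, 9]
enqueue(34) -> [30, 15, 33, 46, 9, 34]

Final queue: [30, 15, 33, 46, 9, 34]


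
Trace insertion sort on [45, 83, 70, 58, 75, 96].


Initial: [45, 83, 70, 58, 75, 96]
Insert 83: [45, 83, 70, 58, 75, 96]
Insert 70: [45, 70, 83, 58, 75, 96]
Insert 58: [45, 58, 70, 83, 75, 96]
Insert 75: [45, 58, 70, 75, 83, 96]
Insert 96: [45, 58, 70, 75, 83, 96]

Sorted: [45, 58, 70, 75, 83, 96]


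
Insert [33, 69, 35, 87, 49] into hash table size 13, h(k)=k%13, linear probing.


Insert 33: h=7 -> slot 7
Insert 69: h=4 -> slot 4
Insert 35: h=9 -> slot 9
Insert 87: h=9, 1 probes -> slot 10
Insert 49: h=10, 1 probes -> slot 11

Table: [None, None, None, None, 69, None, None, 33, None, 35, 87, 49, None]


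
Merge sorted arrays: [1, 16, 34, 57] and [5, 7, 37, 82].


Take 1 from A
Take 5 from B
Take 7 from B
Take 16 from A
Take 34 from A
Take 37 from B
Take 57 from A

Merged: [1, 5, 7, 16, 34, 37, 57, 82]


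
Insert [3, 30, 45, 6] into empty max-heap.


Insert 3: [3]
Insert 30: [30, 3]
Insert 45: [45, 3, 30]
Insert 6: [45, 6, 30, 3]

Final heap: [45, 6, 30, 3]


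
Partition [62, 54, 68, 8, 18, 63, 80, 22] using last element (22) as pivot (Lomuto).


Pivot: 22
  8 <= 22: swap -> [8, 54, 68, 62, 18, 63, 80, 22]
  18 <= 22: swap -> [8, 18, 68, 62, 54, 63, 80, 22]
Place pivot at 2: [8, 18, 22, 62, 54, 63, 80, 68]

Partitioned: [8, 18, 22, 62, 54, 63, 80, 68]


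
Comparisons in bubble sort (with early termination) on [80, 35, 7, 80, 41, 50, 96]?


Algorithm: bubble sort (with early termination)
Input: [80, 35, 7, 80, 41, 50, 96]
Sorted: [7, 35, 41, 50, 80, 80, 96]

15


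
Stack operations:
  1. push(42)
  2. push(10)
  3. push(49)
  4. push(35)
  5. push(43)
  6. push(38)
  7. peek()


push(42) -> [42]
push(10) -> [42, 10]
push(49) -> [42, 10, 49]
push(35) -> [42, 10, 49, 35]
push(43) -> [42, 10, 49, 35, 43]
push(38) -> [42, 10, 49, 35, 43, 38]
peek()->38

Final stack: [42, 10, 49, 35, 43, 38]


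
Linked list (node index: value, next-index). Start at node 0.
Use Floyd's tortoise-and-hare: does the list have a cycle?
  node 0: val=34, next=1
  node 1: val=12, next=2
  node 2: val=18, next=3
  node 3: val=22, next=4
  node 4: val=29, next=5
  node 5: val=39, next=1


Floyd's tortoise (slow, +1) and hare (fast, +2):
  init: slow=0, fast=0
  step 1: slow=1, fast=2
  step 2: slow=2, fast=4
  step 3: slow=3, fast=1
  step 4: slow=4, fast=3
  step 5: slow=5, fast=5
  slow == fast at node 5: cycle detected

Cycle: yes


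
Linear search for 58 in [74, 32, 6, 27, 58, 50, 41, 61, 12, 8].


i=0: 74!=58
i=1: 32!=58
i=2: 6!=58
i=3: 27!=58
i=4: 58==58 found!

Found at 4, 5 comps


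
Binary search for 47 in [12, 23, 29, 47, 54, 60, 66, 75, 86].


Step 1: lo=0, hi=8, mid=4, val=54
Step 2: lo=0, hi=3, mid=1, val=23
Step 3: lo=2, hi=3, mid=2, val=29
Step 4: lo=3, hi=3, mid=3, val=47

Found at index 3


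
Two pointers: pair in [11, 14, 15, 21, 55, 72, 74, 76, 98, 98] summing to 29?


lo=0(11)+hi=9(98)=109
lo=0(11)+hi=8(98)=109
lo=0(11)+hi=7(76)=87
lo=0(11)+hi=6(74)=85
lo=0(11)+hi=5(72)=83
lo=0(11)+hi=4(55)=66
lo=0(11)+hi=3(21)=32
lo=0(11)+hi=2(15)=26
lo=1(14)+hi=2(15)=29

Yes: 14+15=29


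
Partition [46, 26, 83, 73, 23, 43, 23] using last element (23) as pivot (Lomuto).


Pivot: 23
  23 <= 23: swap -> [23, 26, 83, 73, 46, 43, 23]
Place pivot at 1: [23, 23, 83, 73, 46, 43, 26]

Partitioned: [23, 23, 83, 73, 46, 43, 26]


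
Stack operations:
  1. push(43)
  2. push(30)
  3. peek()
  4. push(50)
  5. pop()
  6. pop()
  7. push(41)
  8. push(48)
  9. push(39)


push(43) -> [43]
push(30) -> [43, 30]
peek()->30
push(50) -> [43, 30, 50]
pop()->50, [43, 30]
pop()->30, [43]
push(41) -> [43, 41]
push(48) -> [43, 41, 48]
push(39) -> [43, 41, 48, 39]

Final stack: [43, 41, 48, 39]


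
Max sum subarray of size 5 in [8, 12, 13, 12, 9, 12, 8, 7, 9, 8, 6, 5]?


[0:5]: 54
[1:6]: 58
[2:7]: 54
[3:8]: 48
[4:9]: 45
[5:10]: 44
[6:11]: 38
[7:12]: 35

Max: 58 at [1:6]


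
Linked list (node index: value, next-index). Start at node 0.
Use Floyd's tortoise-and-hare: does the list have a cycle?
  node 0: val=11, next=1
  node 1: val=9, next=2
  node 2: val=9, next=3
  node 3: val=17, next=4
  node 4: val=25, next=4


Floyd's tortoise (slow, +1) and hare (fast, +2):
  init: slow=0, fast=0
  step 1: slow=1, fast=2
  step 2: slow=2, fast=4
  step 3: slow=3, fast=4
  step 4: slow=4, fast=4
  slow == fast at node 4: cycle detected

Cycle: yes


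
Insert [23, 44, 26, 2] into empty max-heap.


Insert 23: [23]
Insert 44: [44, 23]
Insert 26: [44, 23, 26]
Insert 2: [44, 23, 26, 2]

Final heap: [44, 23, 26, 2]


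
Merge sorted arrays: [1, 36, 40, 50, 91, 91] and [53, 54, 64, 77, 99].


Take 1 from A
Take 36 from A
Take 40 from A
Take 50 from A
Take 53 from B
Take 54 from B
Take 64 from B
Take 77 from B
Take 91 from A
Take 91 from A

Merged: [1, 36, 40, 50, 53, 54, 64, 77, 91, 91, 99]


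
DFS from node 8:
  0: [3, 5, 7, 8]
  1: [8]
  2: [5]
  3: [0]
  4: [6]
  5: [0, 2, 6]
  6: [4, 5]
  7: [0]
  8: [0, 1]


Visit 8, push [1, 0]
Visit 0, push [7, 5, 3]
Visit 3, push []
Visit 5, push [6, 2]
Visit 2, push []
Visit 6, push [4]
Visit 4, push []
Visit 7, push []
Visit 1, push []

DFS order: [8, 0, 3, 5, 2, 6, 4, 7, 1]


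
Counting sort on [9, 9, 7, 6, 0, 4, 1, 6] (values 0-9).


Input: [9, 9, 7, 6, 0, 4, 1, 6]
Counts: [1, 1, 0, 0, 1, 0, 2, 1, 0, 2]

Sorted: [0, 1, 4, 6, 6, 7, 9, 9]


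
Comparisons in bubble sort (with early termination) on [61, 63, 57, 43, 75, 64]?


Algorithm: bubble sort (with early termination)
Input: [61, 63, 57, 43, 75, 64]
Sorted: [43, 57, 61, 63, 64, 75]

14


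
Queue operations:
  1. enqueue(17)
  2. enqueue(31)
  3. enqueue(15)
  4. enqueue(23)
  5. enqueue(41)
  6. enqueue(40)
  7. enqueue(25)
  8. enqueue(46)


enqueue(17) -> [17]
enqueue(31) -> [17, 31]
enqueue(15) -> [17, 31, 15]
enqueue(23) -> [17, 31, 15, 23]
enqueue(41) -> [17, 31, 15, 23, 41]
enqueue(40) -> [17, 31, 15, 23, 41, 40]
enqueue(25) -> [17, 31, 15, 23, 41, 40, 25]
enqueue(46) -> [17, 31, 15, 23, 41, 40, 25, 46]

Final queue: [17, 31, 15, 23, 41, 40, 25, 46]


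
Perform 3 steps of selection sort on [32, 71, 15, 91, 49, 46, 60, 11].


Initial: [32, 71, 15, 91, 49, 46, 60, 11]
Step 1: min=11 at 7
  Swap: [11, 71, 15, 91, 49, 46, 60, 32]
Step 2: min=15 at 2
  Swap: [11, 15, 71, 91, 49, 46, 60, 32]
Step 3: min=32 at 7
  Swap: [11, 15, 32, 91, 49, 46, 60, 71]

After 3 steps: [11, 15, 32, 91, 49, 46, 60, 71]


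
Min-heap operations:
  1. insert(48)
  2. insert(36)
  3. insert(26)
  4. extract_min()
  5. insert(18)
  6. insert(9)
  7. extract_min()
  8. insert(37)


insert(48) -> [48]
insert(36) -> [36, 48]
insert(26) -> [26, 48, 36]
extract_min()->26, [36, 48]
insert(18) -> [18, 48, 36]
insert(9) -> [9, 18, 36, 48]
extract_min()->9, [18, 48, 36]
insert(37) -> [18, 37, 36, 48]

Final heap: [18, 37, 36, 48]


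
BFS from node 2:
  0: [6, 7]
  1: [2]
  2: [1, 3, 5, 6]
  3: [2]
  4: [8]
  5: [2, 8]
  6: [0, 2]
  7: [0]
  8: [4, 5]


Visit 2, enqueue [1, 3, 5, 6]
Visit 1, enqueue []
Visit 3, enqueue []
Visit 5, enqueue [8]
Visit 6, enqueue [0]
Visit 8, enqueue [4]
Visit 0, enqueue [7]
Visit 4, enqueue []
Visit 7, enqueue []

BFS order: [2, 1, 3, 5, 6, 8, 0, 4, 7]


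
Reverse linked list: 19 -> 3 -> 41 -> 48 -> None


Step 1: curr=19, set curr.next=prev(None) | reversed so far: 19
Step 2: curr=3, set curr.next=prev(19) | reversed so far: 3 -> 19
Step 3: curr=41, set curr.next=prev(3) | reversed so far: 41 -> 3 -> 19
Step 4: curr=48, set curr.next=prev(41) | reversed so far: 48 -> 41 -> 3 -> 19

48 -> 41 -> 3 -> 19 -> None


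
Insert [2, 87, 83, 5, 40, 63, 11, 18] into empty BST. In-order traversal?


Insert 2: root
Insert 87: R from 2
Insert 83: R from 2 -> L from 87
Insert 5: R from 2 -> L from 87 -> L from 83
Insert 40: R from 2 -> L from 87 -> L from 83 -> R from 5
Insert 63: R from 2 -> L from 87 -> L from 83 -> R from 5 -> R from 40
Insert 11: R from 2 -> L from 87 -> L from 83 -> R from 5 -> L from 40
Insert 18: R from 2 -> L from 87 -> L from 83 -> R from 5 -> L from 40 -> R from 11

In-order: [2, 5, 11, 18, 40, 63, 83, 87]


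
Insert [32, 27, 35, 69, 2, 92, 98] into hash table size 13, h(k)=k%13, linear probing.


Insert 32: h=6 -> slot 6
Insert 27: h=1 -> slot 1
Insert 35: h=9 -> slot 9
Insert 69: h=4 -> slot 4
Insert 2: h=2 -> slot 2
Insert 92: h=1, 2 probes -> slot 3
Insert 98: h=7 -> slot 7

Table: [None, 27, 2, 92, 69, None, 32, 98, None, 35, None, None, None]


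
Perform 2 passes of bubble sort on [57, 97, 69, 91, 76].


Initial: [57, 97, 69, 91, 76]
Pass 1: [57, 69, 91, 76, 97] (3 swaps)
Pass 2: [57, 69, 76, 91, 97] (1 swaps)

After 2 passes: [57, 69, 76, 91, 97]


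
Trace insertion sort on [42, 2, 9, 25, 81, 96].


Initial: [42, 2, 9, 25, 81, 96]
Insert 2: [2, 42, 9, 25, 81, 96]
Insert 9: [2, 9, 42, 25, 81, 96]
Insert 25: [2, 9, 25, 42, 81, 96]
Insert 81: [2, 9, 25, 42, 81, 96]
Insert 96: [2, 9, 25, 42, 81, 96]

Sorted: [2, 9, 25, 42, 81, 96]


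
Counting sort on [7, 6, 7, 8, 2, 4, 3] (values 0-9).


Input: [7, 6, 7, 8, 2, 4, 3]
Counts: [0, 0, 1, 1, 1, 0, 1, 2, 1, 0]

Sorted: [2, 3, 4, 6, 7, 7, 8]


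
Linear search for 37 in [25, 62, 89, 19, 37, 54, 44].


i=0: 25!=37
i=1: 62!=37
i=2: 89!=37
i=3: 19!=37
i=4: 37==37 found!

Found at 4, 5 comps


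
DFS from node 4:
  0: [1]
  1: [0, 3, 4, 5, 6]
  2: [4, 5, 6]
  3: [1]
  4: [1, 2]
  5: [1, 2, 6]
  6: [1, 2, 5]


Visit 4, push [2, 1]
Visit 1, push [6, 5, 3, 0]
Visit 0, push []
Visit 3, push []
Visit 5, push [6, 2]
Visit 2, push [6]
Visit 6, push []

DFS order: [4, 1, 0, 3, 5, 2, 6]


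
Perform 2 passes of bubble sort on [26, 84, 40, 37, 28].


Initial: [26, 84, 40, 37, 28]
Pass 1: [26, 40, 37, 28, 84] (3 swaps)
Pass 2: [26, 37, 28, 40, 84] (2 swaps)

After 2 passes: [26, 37, 28, 40, 84]


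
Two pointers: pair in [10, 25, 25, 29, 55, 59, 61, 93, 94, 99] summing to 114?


lo=0(10)+hi=9(99)=109
lo=1(25)+hi=9(99)=124
lo=1(25)+hi=8(94)=119
lo=1(25)+hi=7(93)=118
lo=1(25)+hi=6(61)=86
lo=2(25)+hi=6(61)=86
lo=3(29)+hi=6(61)=90
lo=4(55)+hi=6(61)=116
lo=4(55)+hi=5(59)=114

Yes: 55+59=114


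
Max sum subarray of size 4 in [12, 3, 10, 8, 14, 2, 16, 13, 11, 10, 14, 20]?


[0:4]: 33
[1:5]: 35
[2:6]: 34
[3:7]: 40
[4:8]: 45
[5:9]: 42
[6:10]: 50
[7:11]: 48
[8:12]: 55

Max: 55 at [8:12]


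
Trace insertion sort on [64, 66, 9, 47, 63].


Initial: [64, 66, 9, 47, 63]
Insert 66: [64, 66, 9, 47, 63]
Insert 9: [9, 64, 66, 47, 63]
Insert 47: [9, 47, 64, 66, 63]
Insert 63: [9, 47, 63, 64, 66]

Sorted: [9, 47, 63, 64, 66]


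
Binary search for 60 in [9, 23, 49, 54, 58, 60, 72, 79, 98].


Step 1: lo=0, hi=8, mid=4, val=58
Step 2: lo=5, hi=8, mid=6, val=72
Step 3: lo=5, hi=5, mid=5, val=60

Found at index 5


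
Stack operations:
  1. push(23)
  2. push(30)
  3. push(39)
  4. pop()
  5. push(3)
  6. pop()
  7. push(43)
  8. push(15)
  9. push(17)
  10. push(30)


push(23) -> [23]
push(30) -> [23, 30]
push(39) -> [23, 30, 39]
pop()->39, [23, 30]
push(3) -> [23, 30, 3]
pop()->3, [23, 30]
push(43) -> [23, 30, 43]
push(15) -> [23, 30, 43, 15]
push(17) -> [23, 30, 43, 15, 17]
push(30) -> [23, 30, 43, 15, 17, 30]

Final stack: [23, 30, 43, 15, 17, 30]


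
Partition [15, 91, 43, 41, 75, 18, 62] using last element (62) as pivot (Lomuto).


Pivot: 62
  15 <= 62: advance i (no swap)
  43 <= 62: swap -> [15, 43, 91, 41, 75, 18, 62]
  41 <= 62: swap -> [15, 43, 41, 91, 75, 18, 62]
  18 <= 62: swap -> [15, 43, 41, 18, 75, 91, 62]
Place pivot at 4: [15, 43, 41, 18, 62, 91, 75]

Partitioned: [15, 43, 41, 18, 62, 91, 75]


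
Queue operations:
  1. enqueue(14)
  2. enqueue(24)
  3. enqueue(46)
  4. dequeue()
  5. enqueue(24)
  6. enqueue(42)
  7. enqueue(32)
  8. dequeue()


enqueue(14) -> [14]
enqueue(24) -> [14, 24]
enqueue(46) -> [14, 24, 46]
dequeue()->14, [24, 46]
enqueue(24) -> [24, 46, 24]
enqueue(42) -> [24, 46, 24, 42]
enqueue(32) -> [24, 46, 24, 42, 32]
dequeue()->24, [46, 24, 42, 32]

Final queue: [46, 24, 42, 32]
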